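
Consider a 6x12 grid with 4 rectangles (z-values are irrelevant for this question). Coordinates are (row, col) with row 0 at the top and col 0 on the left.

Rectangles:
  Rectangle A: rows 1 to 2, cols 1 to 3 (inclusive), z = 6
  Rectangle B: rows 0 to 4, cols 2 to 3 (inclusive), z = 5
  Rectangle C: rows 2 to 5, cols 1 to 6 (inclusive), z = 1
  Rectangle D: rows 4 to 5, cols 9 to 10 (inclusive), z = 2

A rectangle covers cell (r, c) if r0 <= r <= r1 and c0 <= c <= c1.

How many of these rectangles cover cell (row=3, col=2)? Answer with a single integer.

Answer: 2

Derivation:
Check cell (3,2):
  A: rows 1-2 cols 1-3 -> outside (row miss)
  B: rows 0-4 cols 2-3 -> covers
  C: rows 2-5 cols 1-6 -> covers
  D: rows 4-5 cols 9-10 -> outside (row miss)
Count covering = 2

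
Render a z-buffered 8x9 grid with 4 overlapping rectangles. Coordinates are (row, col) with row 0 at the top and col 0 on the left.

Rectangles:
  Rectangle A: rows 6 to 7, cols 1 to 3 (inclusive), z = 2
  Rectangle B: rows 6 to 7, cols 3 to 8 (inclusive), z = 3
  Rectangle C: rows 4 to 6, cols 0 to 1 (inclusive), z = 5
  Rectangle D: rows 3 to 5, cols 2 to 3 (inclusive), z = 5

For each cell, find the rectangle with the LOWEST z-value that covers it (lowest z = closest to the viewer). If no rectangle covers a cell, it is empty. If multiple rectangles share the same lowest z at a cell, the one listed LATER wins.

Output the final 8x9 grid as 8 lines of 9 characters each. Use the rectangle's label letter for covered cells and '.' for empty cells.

.........
.........
.........
..DD.....
CCDD.....
CCDD.....
CAAABBBBB
.AAABBBBB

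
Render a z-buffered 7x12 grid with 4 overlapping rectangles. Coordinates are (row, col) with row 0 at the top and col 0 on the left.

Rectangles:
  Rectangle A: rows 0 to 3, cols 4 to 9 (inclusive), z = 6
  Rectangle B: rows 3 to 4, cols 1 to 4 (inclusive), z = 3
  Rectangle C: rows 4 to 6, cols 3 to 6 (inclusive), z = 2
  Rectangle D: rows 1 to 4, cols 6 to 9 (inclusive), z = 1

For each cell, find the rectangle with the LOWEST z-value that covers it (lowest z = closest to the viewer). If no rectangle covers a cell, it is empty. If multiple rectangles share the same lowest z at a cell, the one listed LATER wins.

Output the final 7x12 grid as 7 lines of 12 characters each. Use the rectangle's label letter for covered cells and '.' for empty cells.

....AAAAAA..
....AADDDD..
....AADDDD..
.BBBBADDDD..
.BBCCCDDDD..
...CCCC.....
...CCCC.....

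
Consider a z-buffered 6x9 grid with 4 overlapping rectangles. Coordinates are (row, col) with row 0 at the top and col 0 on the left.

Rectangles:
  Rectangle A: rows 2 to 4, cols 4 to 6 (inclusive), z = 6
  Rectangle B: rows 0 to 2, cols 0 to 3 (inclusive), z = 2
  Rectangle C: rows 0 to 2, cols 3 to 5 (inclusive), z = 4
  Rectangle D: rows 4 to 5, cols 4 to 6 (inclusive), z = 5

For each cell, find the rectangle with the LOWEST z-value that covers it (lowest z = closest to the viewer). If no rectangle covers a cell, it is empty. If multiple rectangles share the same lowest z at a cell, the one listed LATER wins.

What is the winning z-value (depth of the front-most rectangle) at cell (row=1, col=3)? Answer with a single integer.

Check cell (1,3):
  A: rows 2-4 cols 4-6 -> outside (row miss)
  B: rows 0-2 cols 0-3 z=2 -> covers; best now B (z=2)
  C: rows 0-2 cols 3-5 z=4 -> covers; best now B (z=2)
  D: rows 4-5 cols 4-6 -> outside (row miss)
Winner: B at z=2

Answer: 2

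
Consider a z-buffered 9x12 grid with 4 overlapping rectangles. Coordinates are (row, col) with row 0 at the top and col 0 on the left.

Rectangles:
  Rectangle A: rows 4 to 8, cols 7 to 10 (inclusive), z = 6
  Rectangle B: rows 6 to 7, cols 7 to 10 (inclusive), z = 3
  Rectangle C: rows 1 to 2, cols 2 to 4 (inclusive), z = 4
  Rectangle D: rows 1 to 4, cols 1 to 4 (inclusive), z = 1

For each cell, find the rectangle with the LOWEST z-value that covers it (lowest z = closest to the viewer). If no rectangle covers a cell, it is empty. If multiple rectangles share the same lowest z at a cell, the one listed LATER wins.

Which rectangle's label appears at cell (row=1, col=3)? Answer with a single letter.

Check cell (1,3):
  A: rows 4-8 cols 7-10 -> outside (row miss)
  B: rows 6-7 cols 7-10 -> outside (row miss)
  C: rows 1-2 cols 2-4 z=4 -> covers; best now C (z=4)
  D: rows 1-4 cols 1-4 z=1 -> covers; best now D (z=1)
Winner: D at z=1

Answer: D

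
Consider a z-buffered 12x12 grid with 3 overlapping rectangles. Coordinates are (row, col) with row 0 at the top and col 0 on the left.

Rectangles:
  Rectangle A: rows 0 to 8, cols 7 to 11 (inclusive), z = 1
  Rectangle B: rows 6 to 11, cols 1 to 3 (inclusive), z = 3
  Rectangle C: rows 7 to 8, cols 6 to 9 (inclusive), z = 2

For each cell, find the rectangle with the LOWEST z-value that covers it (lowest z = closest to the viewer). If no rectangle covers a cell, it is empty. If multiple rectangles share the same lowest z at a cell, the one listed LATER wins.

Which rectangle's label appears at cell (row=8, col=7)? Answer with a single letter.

Check cell (8,7):
  A: rows 0-8 cols 7-11 z=1 -> covers; best now A (z=1)
  B: rows 6-11 cols 1-3 -> outside (col miss)
  C: rows 7-8 cols 6-9 z=2 -> covers; best now A (z=1)
Winner: A at z=1

Answer: A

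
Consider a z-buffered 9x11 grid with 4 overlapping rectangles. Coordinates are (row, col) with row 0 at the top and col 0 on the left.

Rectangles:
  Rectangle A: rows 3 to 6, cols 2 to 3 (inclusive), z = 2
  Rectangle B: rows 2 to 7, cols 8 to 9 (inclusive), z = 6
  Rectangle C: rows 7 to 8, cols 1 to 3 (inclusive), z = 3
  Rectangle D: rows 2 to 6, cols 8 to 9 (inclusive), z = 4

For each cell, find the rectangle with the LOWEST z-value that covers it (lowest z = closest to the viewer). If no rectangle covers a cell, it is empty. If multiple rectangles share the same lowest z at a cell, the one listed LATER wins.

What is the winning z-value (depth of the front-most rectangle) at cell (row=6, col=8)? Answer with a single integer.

Check cell (6,8):
  A: rows 3-6 cols 2-3 -> outside (col miss)
  B: rows 2-7 cols 8-9 z=6 -> covers; best now B (z=6)
  C: rows 7-8 cols 1-3 -> outside (row miss)
  D: rows 2-6 cols 8-9 z=4 -> covers; best now D (z=4)
Winner: D at z=4

Answer: 4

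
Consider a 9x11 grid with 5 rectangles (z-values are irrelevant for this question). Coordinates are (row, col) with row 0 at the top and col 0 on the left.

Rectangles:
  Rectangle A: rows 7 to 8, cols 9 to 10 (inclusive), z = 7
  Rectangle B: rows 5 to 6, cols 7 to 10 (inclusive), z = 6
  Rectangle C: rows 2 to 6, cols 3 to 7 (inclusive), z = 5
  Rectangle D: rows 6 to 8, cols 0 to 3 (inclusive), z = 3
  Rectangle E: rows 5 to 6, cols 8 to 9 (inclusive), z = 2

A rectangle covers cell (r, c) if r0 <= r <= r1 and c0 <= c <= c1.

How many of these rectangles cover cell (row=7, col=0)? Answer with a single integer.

Check cell (7,0):
  A: rows 7-8 cols 9-10 -> outside (col miss)
  B: rows 5-6 cols 7-10 -> outside (row miss)
  C: rows 2-6 cols 3-7 -> outside (row miss)
  D: rows 6-8 cols 0-3 -> covers
  E: rows 5-6 cols 8-9 -> outside (row miss)
Count covering = 1

Answer: 1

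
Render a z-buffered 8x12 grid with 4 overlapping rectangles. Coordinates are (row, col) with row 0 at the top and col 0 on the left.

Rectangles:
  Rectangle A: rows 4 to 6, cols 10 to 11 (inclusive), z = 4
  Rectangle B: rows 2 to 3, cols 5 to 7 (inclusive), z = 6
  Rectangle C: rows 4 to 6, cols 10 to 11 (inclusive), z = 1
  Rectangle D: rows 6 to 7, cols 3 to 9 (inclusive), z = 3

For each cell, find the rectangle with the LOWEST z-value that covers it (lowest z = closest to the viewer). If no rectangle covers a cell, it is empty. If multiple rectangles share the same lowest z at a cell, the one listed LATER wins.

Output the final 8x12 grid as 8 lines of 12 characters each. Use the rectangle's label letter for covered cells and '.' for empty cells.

............
............
.....BBB....
.....BBB....
..........CC
..........CC
...DDDDDDDCC
...DDDDDDD..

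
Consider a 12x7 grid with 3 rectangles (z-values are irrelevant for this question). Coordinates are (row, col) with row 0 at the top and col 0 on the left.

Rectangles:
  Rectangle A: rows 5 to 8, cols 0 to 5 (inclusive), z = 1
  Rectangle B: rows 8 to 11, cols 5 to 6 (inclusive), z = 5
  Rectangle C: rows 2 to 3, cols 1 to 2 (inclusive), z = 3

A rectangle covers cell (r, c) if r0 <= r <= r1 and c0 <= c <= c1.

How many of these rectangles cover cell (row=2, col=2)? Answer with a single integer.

Answer: 1

Derivation:
Check cell (2,2):
  A: rows 5-8 cols 0-5 -> outside (row miss)
  B: rows 8-11 cols 5-6 -> outside (row miss)
  C: rows 2-3 cols 1-2 -> covers
Count covering = 1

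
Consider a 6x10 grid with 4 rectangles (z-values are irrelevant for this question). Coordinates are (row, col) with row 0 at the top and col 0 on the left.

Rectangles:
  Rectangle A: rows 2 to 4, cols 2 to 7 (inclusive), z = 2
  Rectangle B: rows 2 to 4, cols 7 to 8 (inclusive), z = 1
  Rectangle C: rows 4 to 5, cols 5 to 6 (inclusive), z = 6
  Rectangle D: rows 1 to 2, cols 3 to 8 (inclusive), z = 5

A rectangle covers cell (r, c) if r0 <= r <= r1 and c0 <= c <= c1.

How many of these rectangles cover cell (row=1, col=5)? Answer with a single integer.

Check cell (1,5):
  A: rows 2-4 cols 2-7 -> outside (row miss)
  B: rows 2-4 cols 7-8 -> outside (row miss)
  C: rows 4-5 cols 5-6 -> outside (row miss)
  D: rows 1-2 cols 3-8 -> covers
Count covering = 1

Answer: 1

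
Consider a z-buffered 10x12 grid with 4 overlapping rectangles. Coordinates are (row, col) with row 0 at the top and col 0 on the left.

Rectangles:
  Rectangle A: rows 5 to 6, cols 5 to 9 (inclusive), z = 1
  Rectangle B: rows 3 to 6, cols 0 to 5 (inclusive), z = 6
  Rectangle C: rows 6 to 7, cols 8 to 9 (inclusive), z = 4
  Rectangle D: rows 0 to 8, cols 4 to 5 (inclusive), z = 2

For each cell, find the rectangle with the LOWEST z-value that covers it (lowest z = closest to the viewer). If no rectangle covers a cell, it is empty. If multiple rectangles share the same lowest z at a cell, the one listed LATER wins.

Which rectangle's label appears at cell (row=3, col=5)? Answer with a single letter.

Answer: D

Derivation:
Check cell (3,5):
  A: rows 5-6 cols 5-9 -> outside (row miss)
  B: rows 3-6 cols 0-5 z=6 -> covers; best now B (z=6)
  C: rows 6-7 cols 8-9 -> outside (row miss)
  D: rows 0-8 cols 4-5 z=2 -> covers; best now D (z=2)
Winner: D at z=2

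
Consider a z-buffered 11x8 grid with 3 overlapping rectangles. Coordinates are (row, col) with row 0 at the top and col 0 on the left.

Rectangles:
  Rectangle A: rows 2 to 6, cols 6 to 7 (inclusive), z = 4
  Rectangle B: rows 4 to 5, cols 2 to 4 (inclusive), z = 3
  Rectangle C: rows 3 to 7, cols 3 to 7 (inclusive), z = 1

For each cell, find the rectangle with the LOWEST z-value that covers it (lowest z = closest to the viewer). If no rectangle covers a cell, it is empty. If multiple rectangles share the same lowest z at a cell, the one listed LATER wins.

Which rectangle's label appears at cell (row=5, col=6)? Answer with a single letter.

Check cell (5,6):
  A: rows 2-6 cols 6-7 z=4 -> covers; best now A (z=4)
  B: rows 4-5 cols 2-4 -> outside (col miss)
  C: rows 3-7 cols 3-7 z=1 -> covers; best now C (z=1)
Winner: C at z=1

Answer: C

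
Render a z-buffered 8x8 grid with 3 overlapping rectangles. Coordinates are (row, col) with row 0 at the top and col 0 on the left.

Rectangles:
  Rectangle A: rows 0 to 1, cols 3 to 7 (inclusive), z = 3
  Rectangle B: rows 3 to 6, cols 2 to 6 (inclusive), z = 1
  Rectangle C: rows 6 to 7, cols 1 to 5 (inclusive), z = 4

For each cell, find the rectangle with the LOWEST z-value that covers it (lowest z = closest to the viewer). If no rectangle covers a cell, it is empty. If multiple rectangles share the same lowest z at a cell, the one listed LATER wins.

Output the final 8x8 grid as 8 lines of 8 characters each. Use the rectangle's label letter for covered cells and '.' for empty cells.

...AAAAA
...AAAAA
........
..BBBBB.
..BBBBB.
..BBBBB.
.CBBBBB.
.CCCCC..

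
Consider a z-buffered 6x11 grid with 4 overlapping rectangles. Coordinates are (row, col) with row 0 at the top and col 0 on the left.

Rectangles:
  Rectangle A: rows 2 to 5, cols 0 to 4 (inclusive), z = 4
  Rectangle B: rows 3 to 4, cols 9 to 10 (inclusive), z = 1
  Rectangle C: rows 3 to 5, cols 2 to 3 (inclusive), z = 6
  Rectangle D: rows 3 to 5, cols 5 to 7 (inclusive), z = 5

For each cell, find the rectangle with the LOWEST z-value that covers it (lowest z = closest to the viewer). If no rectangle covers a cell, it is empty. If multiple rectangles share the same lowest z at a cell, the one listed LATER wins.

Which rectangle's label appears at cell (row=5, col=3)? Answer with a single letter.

Check cell (5,3):
  A: rows 2-5 cols 0-4 z=4 -> covers; best now A (z=4)
  B: rows 3-4 cols 9-10 -> outside (row miss)
  C: rows 3-5 cols 2-3 z=6 -> covers; best now A (z=4)
  D: rows 3-5 cols 5-7 -> outside (col miss)
Winner: A at z=4

Answer: A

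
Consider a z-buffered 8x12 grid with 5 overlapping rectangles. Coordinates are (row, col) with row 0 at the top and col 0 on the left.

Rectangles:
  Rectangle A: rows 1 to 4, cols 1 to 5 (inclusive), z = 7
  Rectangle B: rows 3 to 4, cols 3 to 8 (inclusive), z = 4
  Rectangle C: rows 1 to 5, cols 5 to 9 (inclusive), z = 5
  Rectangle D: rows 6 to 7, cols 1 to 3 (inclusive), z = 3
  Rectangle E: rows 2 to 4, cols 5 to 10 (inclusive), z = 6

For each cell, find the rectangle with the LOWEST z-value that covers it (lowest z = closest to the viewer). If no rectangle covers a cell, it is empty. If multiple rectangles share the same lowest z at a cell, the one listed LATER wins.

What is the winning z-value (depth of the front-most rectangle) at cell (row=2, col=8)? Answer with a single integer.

Check cell (2,8):
  A: rows 1-4 cols 1-5 -> outside (col miss)
  B: rows 3-4 cols 3-8 -> outside (row miss)
  C: rows 1-5 cols 5-9 z=5 -> covers; best now C (z=5)
  D: rows 6-7 cols 1-3 -> outside (row miss)
  E: rows 2-4 cols 5-10 z=6 -> covers; best now C (z=5)
Winner: C at z=5

Answer: 5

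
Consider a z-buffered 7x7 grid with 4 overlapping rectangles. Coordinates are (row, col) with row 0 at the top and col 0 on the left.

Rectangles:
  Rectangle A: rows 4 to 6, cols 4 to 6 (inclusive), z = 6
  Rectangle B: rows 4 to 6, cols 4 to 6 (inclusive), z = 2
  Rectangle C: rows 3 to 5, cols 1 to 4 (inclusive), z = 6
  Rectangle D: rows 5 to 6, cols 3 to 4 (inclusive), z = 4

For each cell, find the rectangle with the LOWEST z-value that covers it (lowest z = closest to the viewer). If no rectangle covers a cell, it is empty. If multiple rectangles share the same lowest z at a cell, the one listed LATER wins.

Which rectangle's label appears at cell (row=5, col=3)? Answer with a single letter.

Check cell (5,3):
  A: rows 4-6 cols 4-6 -> outside (col miss)
  B: rows 4-6 cols 4-6 -> outside (col miss)
  C: rows 3-5 cols 1-4 z=6 -> covers; best now C (z=6)
  D: rows 5-6 cols 3-4 z=4 -> covers; best now D (z=4)
Winner: D at z=4

Answer: D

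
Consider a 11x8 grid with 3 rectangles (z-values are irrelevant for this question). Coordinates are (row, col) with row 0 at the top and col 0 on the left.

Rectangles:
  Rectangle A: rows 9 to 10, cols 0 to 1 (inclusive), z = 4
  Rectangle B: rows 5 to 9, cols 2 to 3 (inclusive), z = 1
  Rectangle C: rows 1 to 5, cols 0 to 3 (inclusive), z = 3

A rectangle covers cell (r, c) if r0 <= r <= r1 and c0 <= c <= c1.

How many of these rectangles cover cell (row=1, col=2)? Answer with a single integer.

Check cell (1,2):
  A: rows 9-10 cols 0-1 -> outside (row miss)
  B: rows 5-9 cols 2-3 -> outside (row miss)
  C: rows 1-5 cols 0-3 -> covers
Count covering = 1

Answer: 1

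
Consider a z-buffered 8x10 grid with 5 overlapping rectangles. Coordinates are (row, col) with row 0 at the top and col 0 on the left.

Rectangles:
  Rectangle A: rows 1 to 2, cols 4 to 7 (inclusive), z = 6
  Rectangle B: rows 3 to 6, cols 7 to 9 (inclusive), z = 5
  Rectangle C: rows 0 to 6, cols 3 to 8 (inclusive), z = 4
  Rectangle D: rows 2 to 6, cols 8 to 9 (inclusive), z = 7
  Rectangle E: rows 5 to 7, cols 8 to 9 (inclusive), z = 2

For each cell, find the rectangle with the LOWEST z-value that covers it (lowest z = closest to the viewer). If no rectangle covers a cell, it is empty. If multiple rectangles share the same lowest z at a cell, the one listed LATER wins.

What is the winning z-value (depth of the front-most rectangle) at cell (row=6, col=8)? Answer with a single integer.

Check cell (6,8):
  A: rows 1-2 cols 4-7 -> outside (row miss)
  B: rows 3-6 cols 7-9 z=5 -> covers; best now B (z=5)
  C: rows 0-6 cols 3-8 z=4 -> covers; best now C (z=4)
  D: rows 2-6 cols 8-9 z=7 -> covers; best now C (z=4)
  E: rows 5-7 cols 8-9 z=2 -> covers; best now E (z=2)
Winner: E at z=2

Answer: 2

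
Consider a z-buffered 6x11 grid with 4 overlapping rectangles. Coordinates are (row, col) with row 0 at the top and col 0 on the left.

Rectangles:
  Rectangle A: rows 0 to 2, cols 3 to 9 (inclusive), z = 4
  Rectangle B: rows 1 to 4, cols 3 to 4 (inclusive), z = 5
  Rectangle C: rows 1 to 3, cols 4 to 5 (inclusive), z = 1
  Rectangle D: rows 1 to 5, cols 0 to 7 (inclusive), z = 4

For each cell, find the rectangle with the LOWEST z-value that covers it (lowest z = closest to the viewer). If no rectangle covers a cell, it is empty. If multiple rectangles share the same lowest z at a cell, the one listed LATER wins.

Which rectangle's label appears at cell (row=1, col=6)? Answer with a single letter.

Check cell (1,6):
  A: rows 0-2 cols 3-9 z=4 -> covers; best now A (z=4)
  B: rows 1-4 cols 3-4 -> outside (col miss)
  C: rows 1-3 cols 4-5 -> outside (col miss)
  D: rows 1-5 cols 0-7 z=4 -> covers; best now D (z=4)
Winner: D at z=4

Answer: D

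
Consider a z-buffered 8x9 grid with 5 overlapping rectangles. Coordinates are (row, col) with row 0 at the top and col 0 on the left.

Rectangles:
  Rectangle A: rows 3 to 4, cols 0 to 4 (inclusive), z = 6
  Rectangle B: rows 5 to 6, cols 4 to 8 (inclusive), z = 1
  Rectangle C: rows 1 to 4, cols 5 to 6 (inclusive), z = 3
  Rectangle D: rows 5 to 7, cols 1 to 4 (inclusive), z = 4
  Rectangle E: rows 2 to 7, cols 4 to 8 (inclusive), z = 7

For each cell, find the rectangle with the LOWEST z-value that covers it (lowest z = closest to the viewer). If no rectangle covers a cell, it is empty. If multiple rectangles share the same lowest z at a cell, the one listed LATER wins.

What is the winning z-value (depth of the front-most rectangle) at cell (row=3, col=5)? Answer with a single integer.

Answer: 3

Derivation:
Check cell (3,5):
  A: rows 3-4 cols 0-4 -> outside (col miss)
  B: rows 5-6 cols 4-8 -> outside (row miss)
  C: rows 1-4 cols 5-6 z=3 -> covers; best now C (z=3)
  D: rows 5-7 cols 1-4 -> outside (row miss)
  E: rows 2-7 cols 4-8 z=7 -> covers; best now C (z=3)
Winner: C at z=3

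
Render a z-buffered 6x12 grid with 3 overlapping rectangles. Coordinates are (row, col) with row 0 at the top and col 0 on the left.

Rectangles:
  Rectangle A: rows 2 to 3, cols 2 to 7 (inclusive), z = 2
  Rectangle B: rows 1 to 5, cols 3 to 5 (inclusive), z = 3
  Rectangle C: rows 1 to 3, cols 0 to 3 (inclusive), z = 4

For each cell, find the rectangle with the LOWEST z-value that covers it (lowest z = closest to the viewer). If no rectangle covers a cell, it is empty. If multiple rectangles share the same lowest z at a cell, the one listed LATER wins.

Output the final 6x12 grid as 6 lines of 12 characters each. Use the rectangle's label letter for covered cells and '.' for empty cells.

............
CCCBBB......
CCAAAAAA....
CCAAAAAA....
...BBB......
...BBB......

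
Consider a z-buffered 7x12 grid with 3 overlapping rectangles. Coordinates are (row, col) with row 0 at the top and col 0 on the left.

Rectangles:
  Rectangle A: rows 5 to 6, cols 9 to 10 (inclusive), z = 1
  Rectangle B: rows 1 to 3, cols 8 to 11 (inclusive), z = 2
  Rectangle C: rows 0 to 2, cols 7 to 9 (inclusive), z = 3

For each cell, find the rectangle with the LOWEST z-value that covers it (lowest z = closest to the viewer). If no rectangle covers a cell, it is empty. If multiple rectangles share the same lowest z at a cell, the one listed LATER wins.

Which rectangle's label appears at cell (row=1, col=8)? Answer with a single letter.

Answer: B

Derivation:
Check cell (1,8):
  A: rows 5-6 cols 9-10 -> outside (row miss)
  B: rows 1-3 cols 8-11 z=2 -> covers; best now B (z=2)
  C: rows 0-2 cols 7-9 z=3 -> covers; best now B (z=2)
Winner: B at z=2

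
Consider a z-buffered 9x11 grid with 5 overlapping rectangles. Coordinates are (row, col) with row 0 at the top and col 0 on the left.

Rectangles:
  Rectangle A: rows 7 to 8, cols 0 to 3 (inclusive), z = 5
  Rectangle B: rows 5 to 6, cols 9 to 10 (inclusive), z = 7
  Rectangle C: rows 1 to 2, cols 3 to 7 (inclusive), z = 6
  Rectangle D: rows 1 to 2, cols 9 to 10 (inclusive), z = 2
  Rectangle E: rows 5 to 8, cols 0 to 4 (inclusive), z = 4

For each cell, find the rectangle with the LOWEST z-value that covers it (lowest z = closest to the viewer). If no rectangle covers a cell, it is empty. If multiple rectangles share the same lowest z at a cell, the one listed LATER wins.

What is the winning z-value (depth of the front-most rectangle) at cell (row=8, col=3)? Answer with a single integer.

Check cell (8,3):
  A: rows 7-8 cols 0-3 z=5 -> covers; best now A (z=5)
  B: rows 5-6 cols 9-10 -> outside (row miss)
  C: rows 1-2 cols 3-7 -> outside (row miss)
  D: rows 1-2 cols 9-10 -> outside (row miss)
  E: rows 5-8 cols 0-4 z=4 -> covers; best now E (z=4)
Winner: E at z=4

Answer: 4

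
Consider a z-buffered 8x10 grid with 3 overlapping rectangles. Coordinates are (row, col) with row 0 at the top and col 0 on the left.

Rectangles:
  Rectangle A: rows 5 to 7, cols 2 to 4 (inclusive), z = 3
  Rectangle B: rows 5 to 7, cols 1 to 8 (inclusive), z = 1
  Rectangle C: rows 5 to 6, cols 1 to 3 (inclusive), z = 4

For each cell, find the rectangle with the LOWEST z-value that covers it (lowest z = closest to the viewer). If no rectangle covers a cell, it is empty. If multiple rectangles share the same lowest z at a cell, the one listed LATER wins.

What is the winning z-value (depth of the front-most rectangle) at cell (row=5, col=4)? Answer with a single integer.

Check cell (5,4):
  A: rows 5-7 cols 2-4 z=3 -> covers; best now A (z=3)
  B: rows 5-7 cols 1-8 z=1 -> covers; best now B (z=1)
  C: rows 5-6 cols 1-3 -> outside (col miss)
Winner: B at z=1

Answer: 1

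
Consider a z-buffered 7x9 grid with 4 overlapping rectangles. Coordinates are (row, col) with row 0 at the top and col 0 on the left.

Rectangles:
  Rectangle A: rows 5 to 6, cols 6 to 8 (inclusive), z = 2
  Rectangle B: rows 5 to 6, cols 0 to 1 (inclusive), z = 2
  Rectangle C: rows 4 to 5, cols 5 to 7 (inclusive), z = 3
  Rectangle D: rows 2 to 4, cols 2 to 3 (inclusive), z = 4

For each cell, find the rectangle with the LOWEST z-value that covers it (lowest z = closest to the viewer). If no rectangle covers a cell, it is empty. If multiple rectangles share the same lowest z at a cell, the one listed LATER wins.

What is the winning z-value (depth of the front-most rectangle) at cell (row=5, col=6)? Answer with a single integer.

Check cell (5,6):
  A: rows 5-6 cols 6-8 z=2 -> covers; best now A (z=2)
  B: rows 5-6 cols 0-1 -> outside (col miss)
  C: rows 4-5 cols 5-7 z=3 -> covers; best now A (z=2)
  D: rows 2-4 cols 2-3 -> outside (row miss)
Winner: A at z=2

Answer: 2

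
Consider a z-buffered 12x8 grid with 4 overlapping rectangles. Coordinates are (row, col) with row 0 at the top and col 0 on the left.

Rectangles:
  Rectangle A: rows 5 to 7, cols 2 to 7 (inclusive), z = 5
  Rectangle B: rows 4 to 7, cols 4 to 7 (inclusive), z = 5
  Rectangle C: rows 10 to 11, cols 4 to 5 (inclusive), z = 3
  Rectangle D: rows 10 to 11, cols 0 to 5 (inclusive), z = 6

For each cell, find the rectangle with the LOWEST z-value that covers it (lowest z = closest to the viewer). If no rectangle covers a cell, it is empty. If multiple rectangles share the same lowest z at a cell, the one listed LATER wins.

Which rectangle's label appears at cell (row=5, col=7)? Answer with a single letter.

Answer: B

Derivation:
Check cell (5,7):
  A: rows 5-7 cols 2-7 z=5 -> covers; best now A (z=5)
  B: rows 4-7 cols 4-7 z=5 -> covers; best now B (z=5)
  C: rows 10-11 cols 4-5 -> outside (row miss)
  D: rows 10-11 cols 0-5 -> outside (row miss)
Winner: B at z=5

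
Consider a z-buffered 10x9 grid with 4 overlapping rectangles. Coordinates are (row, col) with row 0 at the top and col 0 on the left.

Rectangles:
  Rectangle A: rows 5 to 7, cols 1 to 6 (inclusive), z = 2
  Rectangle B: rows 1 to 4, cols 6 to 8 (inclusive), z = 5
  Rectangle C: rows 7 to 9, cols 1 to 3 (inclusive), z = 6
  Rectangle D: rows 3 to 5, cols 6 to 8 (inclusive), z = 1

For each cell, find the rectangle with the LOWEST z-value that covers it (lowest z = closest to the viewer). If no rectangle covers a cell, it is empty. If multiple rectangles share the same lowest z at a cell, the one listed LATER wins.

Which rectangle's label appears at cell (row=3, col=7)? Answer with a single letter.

Check cell (3,7):
  A: rows 5-7 cols 1-6 -> outside (row miss)
  B: rows 1-4 cols 6-8 z=5 -> covers; best now B (z=5)
  C: rows 7-9 cols 1-3 -> outside (row miss)
  D: rows 3-5 cols 6-8 z=1 -> covers; best now D (z=1)
Winner: D at z=1

Answer: D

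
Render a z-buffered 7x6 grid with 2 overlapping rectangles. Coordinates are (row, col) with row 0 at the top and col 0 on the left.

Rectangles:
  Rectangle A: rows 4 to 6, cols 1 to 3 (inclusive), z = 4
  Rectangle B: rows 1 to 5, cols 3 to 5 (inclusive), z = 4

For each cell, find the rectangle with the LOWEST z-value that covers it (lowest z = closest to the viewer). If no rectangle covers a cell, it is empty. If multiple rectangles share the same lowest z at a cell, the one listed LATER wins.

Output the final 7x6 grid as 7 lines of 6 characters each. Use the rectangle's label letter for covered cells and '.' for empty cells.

......
...BBB
...BBB
...BBB
.AABBB
.AABBB
.AAA..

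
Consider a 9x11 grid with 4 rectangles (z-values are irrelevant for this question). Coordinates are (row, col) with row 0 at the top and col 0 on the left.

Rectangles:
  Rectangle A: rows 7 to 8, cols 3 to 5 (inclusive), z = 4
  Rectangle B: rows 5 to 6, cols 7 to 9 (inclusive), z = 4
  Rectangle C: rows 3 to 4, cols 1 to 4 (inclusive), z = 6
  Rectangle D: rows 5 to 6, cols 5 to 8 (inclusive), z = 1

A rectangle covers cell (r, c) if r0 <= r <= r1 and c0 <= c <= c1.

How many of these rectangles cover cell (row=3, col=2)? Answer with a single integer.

Answer: 1

Derivation:
Check cell (3,2):
  A: rows 7-8 cols 3-5 -> outside (row miss)
  B: rows 5-6 cols 7-9 -> outside (row miss)
  C: rows 3-4 cols 1-4 -> covers
  D: rows 5-6 cols 5-8 -> outside (row miss)
Count covering = 1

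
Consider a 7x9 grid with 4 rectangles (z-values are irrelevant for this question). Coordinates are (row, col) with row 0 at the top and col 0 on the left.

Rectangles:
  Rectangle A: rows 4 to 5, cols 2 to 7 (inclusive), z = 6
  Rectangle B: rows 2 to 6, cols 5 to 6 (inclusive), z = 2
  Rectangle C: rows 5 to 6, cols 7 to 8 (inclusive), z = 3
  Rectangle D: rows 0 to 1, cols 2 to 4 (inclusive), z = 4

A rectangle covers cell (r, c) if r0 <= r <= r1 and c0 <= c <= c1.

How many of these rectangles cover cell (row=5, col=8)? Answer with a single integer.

Answer: 1

Derivation:
Check cell (5,8):
  A: rows 4-5 cols 2-7 -> outside (col miss)
  B: rows 2-6 cols 5-6 -> outside (col miss)
  C: rows 5-6 cols 7-8 -> covers
  D: rows 0-1 cols 2-4 -> outside (row miss)
Count covering = 1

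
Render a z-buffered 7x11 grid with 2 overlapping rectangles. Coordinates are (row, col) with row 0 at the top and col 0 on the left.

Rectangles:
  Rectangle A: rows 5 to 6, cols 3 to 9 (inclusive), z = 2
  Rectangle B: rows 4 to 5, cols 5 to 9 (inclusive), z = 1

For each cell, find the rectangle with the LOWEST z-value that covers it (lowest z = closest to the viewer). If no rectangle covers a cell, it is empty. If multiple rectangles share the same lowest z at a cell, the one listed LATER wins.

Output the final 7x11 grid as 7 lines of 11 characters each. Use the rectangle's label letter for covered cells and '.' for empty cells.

...........
...........
...........
...........
.....BBBBB.
...AABBBBB.
...AAAAAAA.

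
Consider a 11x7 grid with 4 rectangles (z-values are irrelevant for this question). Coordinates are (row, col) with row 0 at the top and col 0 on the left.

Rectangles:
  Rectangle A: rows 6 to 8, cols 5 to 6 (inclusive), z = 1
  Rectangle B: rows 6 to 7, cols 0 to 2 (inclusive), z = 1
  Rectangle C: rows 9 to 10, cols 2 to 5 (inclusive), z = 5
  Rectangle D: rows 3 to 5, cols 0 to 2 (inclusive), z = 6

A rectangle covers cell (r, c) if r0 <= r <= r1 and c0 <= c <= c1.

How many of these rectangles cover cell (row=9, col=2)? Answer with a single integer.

Check cell (9,2):
  A: rows 6-8 cols 5-6 -> outside (row miss)
  B: rows 6-7 cols 0-2 -> outside (row miss)
  C: rows 9-10 cols 2-5 -> covers
  D: rows 3-5 cols 0-2 -> outside (row miss)
Count covering = 1

Answer: 1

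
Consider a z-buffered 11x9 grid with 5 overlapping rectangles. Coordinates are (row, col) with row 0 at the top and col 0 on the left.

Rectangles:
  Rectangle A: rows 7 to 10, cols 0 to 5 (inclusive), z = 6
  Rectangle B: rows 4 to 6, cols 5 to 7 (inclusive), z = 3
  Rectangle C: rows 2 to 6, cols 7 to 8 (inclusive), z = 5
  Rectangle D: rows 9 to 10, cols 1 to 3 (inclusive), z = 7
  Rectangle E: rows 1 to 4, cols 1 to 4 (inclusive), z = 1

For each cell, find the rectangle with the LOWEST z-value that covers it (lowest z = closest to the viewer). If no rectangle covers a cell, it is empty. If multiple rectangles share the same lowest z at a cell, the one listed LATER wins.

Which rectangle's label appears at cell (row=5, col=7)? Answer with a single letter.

Check cell (5,7):
  A: rows 7-10 cols 0-5 -> outside (row miss)
  B: rows 4-6 cols 5-7 z=3 -> covers; best now B (z=3)
  C: rows 2-6 cols 7-8 z=5 -> covers; best now B (z=3)
  D: rows 9-10 cols 1-3 -> outside (row miss)
  E: rows 1-4 cols 1-4 -> outside (row miss)
Winner: B at z=3

Answer: B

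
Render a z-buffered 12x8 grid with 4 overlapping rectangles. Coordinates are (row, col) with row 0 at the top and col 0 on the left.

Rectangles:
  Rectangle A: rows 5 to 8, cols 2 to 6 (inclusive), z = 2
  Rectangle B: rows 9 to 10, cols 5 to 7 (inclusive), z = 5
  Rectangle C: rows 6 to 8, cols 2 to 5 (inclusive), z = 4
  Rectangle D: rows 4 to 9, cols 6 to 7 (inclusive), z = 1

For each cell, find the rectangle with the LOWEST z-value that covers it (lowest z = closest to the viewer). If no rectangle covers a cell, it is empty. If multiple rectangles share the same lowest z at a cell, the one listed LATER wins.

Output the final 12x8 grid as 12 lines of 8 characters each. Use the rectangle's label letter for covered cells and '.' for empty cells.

........
........
........
........
......DD
..AAAADD
..AAAADD
..AAAADD
..AAAADD
.....BDD
.....BBB
........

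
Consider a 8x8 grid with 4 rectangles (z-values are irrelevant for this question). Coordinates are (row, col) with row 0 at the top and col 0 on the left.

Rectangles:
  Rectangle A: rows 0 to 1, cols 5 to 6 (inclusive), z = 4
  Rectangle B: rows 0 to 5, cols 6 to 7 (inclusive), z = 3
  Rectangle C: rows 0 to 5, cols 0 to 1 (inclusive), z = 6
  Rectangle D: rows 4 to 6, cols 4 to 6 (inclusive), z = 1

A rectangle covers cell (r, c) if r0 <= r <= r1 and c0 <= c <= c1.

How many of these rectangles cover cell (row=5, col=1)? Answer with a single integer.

Check cell (5,1):
  A: rows 0-1 cols 5-6 -> outside (row miss)
  B: rows 0-5 cols 6-7 -> outside (col miss)
  C: rows 0-5 cols 0-1 -> covers
  D: rows 4-6 cols 4-6 -> outside (col miss)
Count covering = 1

Answer: 1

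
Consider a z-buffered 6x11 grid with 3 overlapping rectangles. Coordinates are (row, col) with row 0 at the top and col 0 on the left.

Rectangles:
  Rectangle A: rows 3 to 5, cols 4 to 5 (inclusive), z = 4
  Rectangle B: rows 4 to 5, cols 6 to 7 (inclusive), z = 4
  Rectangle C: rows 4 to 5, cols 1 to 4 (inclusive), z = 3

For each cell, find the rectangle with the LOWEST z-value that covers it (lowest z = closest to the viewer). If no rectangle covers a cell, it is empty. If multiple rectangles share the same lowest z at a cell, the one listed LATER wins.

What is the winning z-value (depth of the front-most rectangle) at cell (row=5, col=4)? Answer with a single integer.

Check cell (5,4):
  A: rows 3-5 cols 4-5 z=4 -> covers; best now A (z=4)
  B: rows 4-5 cols 6-7 -> outside (col miss)
  C: rows 4-5 cols 1-4 z=3 -> covers; best now C (z=3)
Winner: C at z=3

Answer: 3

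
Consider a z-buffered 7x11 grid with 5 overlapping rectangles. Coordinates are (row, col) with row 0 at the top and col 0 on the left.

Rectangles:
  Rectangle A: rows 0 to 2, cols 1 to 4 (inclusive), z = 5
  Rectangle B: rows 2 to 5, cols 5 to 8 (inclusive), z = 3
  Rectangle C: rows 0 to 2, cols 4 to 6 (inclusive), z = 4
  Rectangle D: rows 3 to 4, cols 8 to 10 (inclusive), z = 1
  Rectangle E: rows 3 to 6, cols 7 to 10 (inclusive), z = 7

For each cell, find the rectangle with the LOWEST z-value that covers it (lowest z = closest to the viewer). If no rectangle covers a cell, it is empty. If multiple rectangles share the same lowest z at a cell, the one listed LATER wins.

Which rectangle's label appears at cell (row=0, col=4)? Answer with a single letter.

Answer: C

Derivation:
Check cell (0,4):
  A: rows 0-2 cols 1-4 z=5 -> covers; best now A (z=5)
  B: rows 2-5 cols 5-8 -> outside (row miss)
  C: rows 0-2 cols 4-6 z=4 -> covers; best now C (z=4)
  D: rows 3-4 cols 8-10 -> outside (row miss)
  E: rows 3-6 cols 7-10 -> outside (row miss)
Winner: C at z=4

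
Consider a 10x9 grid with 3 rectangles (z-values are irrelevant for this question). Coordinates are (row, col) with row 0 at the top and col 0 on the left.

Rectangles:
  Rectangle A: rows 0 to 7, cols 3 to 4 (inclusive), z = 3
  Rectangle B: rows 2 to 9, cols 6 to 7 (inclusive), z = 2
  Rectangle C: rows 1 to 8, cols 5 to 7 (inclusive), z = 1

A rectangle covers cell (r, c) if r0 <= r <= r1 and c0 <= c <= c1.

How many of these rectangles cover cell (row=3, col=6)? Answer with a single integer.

Check cell (3,6):
  A: rows 0-7 cols 3-4 -> outside (col miss)
  B: rows 2-9 cols 6-7 -> covers
  C: rows 1-8 cols 5-7 -> covers
Count covering = 2

Answer: 2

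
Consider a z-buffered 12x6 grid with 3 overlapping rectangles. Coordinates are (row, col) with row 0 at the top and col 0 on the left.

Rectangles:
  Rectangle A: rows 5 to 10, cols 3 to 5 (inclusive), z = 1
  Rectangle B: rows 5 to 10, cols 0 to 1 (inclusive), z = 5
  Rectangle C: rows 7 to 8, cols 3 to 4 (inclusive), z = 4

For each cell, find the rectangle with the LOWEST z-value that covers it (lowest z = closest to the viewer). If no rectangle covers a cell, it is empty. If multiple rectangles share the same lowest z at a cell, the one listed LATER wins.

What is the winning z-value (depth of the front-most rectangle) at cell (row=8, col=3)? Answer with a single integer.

Check cell (8,3):
  A: rows 5-10 cols 3-5 z=1 -> covers; best now A (z=1)
  B: rows 5-10 cols 0-1 -> outside (col miss)
  C: rows 7-8 cols 3-4 z=4 -> covers; best now A (z=1)
Winner: A at z=1

Answer: 1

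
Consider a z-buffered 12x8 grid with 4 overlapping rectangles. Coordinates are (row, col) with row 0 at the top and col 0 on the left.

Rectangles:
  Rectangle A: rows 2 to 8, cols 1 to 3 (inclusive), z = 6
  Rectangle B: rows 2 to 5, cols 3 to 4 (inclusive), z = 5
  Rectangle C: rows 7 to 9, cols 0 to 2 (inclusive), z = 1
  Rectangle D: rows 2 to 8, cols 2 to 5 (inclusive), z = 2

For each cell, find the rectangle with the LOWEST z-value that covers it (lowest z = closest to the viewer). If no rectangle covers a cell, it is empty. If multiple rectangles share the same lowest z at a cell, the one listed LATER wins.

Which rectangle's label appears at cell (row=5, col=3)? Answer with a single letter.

Answer: D

Derivation:
Check cell (5,3):
  A: rows 2-8 cols 1-3 z=6 -> covers; best now A (z=6)
  B: rows 2-5 cols 3-4 z=5 -> covers; best now B (z=5)
  C: rows 7-9 cols 0-2 -> outside (row miss)
  D: rows 2-8 cols 2-5 z=2 -> covers; best now D (z=2)
Winner: D at z=2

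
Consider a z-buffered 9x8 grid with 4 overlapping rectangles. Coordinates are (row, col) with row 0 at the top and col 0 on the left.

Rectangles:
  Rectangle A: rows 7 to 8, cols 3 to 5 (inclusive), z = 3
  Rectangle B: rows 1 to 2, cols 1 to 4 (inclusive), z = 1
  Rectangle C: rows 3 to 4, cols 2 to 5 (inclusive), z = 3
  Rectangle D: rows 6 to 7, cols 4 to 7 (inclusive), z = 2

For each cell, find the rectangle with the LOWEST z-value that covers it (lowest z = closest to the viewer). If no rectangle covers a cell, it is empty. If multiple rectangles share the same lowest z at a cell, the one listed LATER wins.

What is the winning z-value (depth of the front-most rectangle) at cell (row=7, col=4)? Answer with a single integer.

Answer: 2

Derivation:
Check cell (7,4):
  A: rows 7-8 cols 3-5 z=3 -> covers; best now A (z=3)
  B: rows 1-2 cols 1-4 -> outside (row miss)
  C: rows 3-4 cols 2-5 -> outside (row miss)
  D: rows 6-7 cols 4-7 z=2 -> covers; best now D (z=2)
Winner: D at z=2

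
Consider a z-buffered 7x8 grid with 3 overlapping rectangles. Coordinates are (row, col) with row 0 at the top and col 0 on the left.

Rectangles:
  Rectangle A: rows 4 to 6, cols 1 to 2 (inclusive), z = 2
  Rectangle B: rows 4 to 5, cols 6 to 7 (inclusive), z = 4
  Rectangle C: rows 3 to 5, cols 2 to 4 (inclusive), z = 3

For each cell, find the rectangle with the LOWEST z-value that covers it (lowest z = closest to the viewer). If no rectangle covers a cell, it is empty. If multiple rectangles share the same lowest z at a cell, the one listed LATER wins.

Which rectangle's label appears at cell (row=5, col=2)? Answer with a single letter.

Answer: A

Derivation:
Check cell (5,2):
  A: rows 4-6 cols 1-2 z=2 -> covers; best now A (z=2)
  B: rows 4-5 cols 6-7 -> outside (col miss)
  C: rows 3-5 cols 2-4 z=3 -> covers; best now A (z=2)
Winner: A at z=2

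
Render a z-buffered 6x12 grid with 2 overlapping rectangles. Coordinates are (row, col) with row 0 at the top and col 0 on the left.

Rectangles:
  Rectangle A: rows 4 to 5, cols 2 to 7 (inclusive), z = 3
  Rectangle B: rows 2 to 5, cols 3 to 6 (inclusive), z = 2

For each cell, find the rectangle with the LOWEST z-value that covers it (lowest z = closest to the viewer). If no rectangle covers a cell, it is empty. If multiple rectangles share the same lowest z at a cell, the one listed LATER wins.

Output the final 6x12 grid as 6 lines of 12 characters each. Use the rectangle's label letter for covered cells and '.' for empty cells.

............
............
...BBBB.....
...BBBB.....
..ABBBBA....
..ABBBBA....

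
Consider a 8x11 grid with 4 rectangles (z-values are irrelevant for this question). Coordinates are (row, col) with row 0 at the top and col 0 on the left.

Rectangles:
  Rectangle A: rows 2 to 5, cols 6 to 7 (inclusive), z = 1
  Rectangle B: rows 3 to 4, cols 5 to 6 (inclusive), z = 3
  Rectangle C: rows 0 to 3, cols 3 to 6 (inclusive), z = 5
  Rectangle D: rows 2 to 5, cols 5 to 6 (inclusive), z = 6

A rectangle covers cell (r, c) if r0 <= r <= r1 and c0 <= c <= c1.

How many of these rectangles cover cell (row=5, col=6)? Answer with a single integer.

Check cell (5,6):
  A: rows 2-5 cols 6-7 -> covers
  B: rows 3-4 cols 5-6 -> outside (row miss)
  C: rows 0-3 cols 3-6 -> outside (row miss)
  D: rows 2-5 cols 5-6 -> covers
Count covering = 2

Answer: 2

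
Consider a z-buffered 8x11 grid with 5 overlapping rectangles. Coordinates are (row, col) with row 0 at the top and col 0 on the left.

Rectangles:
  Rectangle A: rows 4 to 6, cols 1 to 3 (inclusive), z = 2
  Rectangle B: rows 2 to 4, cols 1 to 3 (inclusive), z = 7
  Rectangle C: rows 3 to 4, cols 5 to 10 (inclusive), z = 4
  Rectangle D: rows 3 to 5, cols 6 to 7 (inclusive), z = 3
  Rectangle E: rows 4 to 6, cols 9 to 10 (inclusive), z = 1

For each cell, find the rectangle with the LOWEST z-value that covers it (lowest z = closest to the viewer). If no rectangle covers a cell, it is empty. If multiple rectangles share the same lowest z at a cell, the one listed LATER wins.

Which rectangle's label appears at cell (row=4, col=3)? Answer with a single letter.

Answer: A

Derivation:
Check cell (4,3):
  A: rows 4-6 cols 1-3 z=2 -> covers; best now A (z=2)
  B: rows 2-4 cols 1-3 z=7 -> covers; best now A (z=2)
  C: rows 3-4 cols 5-10 -> outside (col miss)
  D: rows 3-5 cols 6-7 -> outside (col miss)
  E: rows 4-6 cols 9-10 -> outside (col miss)
Winner: A at z=2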